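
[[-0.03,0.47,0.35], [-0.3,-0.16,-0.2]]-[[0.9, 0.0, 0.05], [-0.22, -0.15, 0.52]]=[[-0.93, 0.47, 0.30], [-0.08, -0.01, -0.72]]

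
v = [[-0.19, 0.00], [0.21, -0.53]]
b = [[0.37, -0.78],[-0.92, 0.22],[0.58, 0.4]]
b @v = [[-0.23, 0.41], [0.22, -0.12], [-0.03, -0.21]]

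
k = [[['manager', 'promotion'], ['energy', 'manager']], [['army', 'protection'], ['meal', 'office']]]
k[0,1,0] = 'energy'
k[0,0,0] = 'manager'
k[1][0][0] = 'army'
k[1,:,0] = ['army', 'meal']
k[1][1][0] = 'meal'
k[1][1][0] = 'meal'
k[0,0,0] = 'manager'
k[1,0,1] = 'protection'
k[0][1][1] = 'manager'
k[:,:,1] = [['promotion', 'manager'], ['protection', 'office']]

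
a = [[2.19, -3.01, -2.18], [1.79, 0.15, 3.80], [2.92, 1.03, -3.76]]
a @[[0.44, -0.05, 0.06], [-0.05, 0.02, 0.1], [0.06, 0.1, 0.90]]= [[0.98, -0.39, -2.13], [1.01, 0.29, 3.54], [1.01, -0.50, -3.11]]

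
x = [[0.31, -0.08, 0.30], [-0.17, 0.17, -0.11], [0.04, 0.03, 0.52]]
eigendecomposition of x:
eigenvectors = [[0.47, 0.75, 0.74], [0.88, -0.66, -0.47], [-0.11, -0.06, 0.48]]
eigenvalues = [0.09, 0.35, 0.55]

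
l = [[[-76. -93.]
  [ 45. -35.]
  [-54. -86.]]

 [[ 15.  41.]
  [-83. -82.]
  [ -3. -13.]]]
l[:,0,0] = [-76.0, 15.0]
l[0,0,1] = -93.0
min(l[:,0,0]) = -76.0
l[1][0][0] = 15.0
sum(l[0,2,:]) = -140.0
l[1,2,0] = -3.0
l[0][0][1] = -93.0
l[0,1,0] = 45.0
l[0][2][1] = -86.0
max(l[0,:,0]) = 45.0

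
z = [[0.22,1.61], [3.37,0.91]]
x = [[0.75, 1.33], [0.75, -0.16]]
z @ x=[[1.37, 0.04], [3.21, 4.34]]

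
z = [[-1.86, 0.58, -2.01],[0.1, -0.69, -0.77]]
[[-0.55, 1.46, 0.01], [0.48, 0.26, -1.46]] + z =[[-2.41,2.04,-2.00], [0.58,-0.43,-2.23]]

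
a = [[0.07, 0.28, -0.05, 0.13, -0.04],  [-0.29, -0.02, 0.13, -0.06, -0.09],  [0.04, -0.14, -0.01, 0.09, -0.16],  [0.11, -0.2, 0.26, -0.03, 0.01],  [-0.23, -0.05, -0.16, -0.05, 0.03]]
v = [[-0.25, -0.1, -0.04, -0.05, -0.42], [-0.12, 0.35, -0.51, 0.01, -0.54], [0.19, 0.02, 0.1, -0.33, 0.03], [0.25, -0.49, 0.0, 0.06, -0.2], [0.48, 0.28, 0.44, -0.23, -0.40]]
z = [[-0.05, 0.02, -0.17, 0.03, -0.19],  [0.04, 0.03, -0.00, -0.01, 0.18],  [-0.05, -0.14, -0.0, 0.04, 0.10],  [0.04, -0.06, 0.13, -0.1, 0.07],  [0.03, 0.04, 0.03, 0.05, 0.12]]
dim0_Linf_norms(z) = [0.05, 0.14, 0.17, 0.1, 0.19]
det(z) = 0.00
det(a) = -0.00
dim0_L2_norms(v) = [0.64, 0.67, 0.68, 0.41, 0.82]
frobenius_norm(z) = 0.44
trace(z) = -0.00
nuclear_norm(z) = 0.78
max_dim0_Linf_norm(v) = 0.54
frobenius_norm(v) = 1.47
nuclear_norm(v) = 3.00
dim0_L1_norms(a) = [0.74, 0.69, 0.61, 0.36, 0.33]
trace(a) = 0.04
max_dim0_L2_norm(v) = 0.82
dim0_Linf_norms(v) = [0.48, 0.49, 0.51, 0.33, 0.54]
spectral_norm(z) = 0.36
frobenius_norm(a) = 0.69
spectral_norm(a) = 0.44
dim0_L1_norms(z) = [0.21, 0.29, 0.33, 0.23, 0.66]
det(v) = -0.04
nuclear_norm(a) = 1.35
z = a @ v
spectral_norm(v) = 0.91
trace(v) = -0.14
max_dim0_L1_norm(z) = 0.66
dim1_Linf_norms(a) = [0.28, 0.29, 0.16, 0.26, 0.23]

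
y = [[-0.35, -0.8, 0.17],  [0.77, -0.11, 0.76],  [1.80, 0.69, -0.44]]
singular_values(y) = [2.15, 1.01, 0.49]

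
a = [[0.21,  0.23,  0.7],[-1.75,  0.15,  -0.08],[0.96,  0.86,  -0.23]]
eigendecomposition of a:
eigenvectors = [[0.36+0.00j,0.21+0.36j,(0.21-0.36j)],[0.44+0.00j,-0.77+0.00j,-0.77-0.00j],[(-0.82+0j),(-0.07+0.47j),-0.07-0.47j]]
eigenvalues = [(-1.11+0j), (0.62+0.86j), (0.62-0.86j)]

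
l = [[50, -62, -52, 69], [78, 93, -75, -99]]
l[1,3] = -99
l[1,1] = 93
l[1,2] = -75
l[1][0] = 78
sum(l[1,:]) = -3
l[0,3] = 69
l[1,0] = 78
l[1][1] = 93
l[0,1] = -62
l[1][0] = 78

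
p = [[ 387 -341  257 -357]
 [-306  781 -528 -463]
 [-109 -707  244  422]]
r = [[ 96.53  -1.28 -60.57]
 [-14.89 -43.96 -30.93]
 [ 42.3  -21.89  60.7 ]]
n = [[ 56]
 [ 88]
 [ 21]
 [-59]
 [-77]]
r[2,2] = 60.7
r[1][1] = -43.96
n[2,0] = 21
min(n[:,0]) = -77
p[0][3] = -357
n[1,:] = [88]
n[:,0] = [56, 88, 21, -59, -77]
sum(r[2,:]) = 81.11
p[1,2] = -528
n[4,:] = [-77]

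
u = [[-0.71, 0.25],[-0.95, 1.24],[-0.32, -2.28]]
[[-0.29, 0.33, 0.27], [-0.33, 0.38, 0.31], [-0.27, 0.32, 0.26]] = u@[[0.43, -0.49, -0.40],  [0.06, -0.07, -0.06]]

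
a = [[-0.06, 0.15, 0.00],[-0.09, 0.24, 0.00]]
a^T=[[-0.06, -0.09], [0.15, 0.24], [0.00, 0.0]]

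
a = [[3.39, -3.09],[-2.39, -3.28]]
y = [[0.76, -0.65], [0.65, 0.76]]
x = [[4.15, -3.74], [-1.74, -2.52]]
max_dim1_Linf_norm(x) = 4.15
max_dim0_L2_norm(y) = 1.0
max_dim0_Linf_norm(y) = 0.76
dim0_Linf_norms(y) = [0.76, 0.76]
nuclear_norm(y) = 2.00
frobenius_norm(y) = 1.41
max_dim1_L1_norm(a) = 6.48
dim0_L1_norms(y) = [1.41, 1.41]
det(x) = -16.97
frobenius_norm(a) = 6.12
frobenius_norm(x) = 6.37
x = y + a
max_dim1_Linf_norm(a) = 3.39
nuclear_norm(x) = 8.63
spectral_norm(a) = 4.67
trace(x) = 1.63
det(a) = -18.50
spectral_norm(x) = 5.61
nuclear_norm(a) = 8.63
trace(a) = 0.11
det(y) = 1.00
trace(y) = 1.52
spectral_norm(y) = 1.00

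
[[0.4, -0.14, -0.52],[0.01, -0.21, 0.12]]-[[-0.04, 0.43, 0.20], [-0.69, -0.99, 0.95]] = [[0.44, -0.57, -0.72], [0.7, 0.78, -0.83]]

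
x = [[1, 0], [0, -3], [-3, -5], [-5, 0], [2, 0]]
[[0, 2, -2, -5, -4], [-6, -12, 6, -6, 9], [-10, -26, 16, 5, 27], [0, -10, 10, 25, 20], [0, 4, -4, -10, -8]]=x@ [[0, 2, -2, -5, -4], [2, 4, -2, 2, -3]]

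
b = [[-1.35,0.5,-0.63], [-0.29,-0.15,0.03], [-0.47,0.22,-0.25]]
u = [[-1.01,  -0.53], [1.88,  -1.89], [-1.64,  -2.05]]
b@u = [[3.34, 1.06],[-0.04, 0.38],[1.3, 0.35]]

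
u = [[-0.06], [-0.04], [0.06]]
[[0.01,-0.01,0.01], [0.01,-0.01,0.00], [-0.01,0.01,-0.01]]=u @[[-0.18, 0.14, -0.10]]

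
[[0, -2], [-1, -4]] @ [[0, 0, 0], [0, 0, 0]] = [[0, 0, 0], [0, 0, 0]]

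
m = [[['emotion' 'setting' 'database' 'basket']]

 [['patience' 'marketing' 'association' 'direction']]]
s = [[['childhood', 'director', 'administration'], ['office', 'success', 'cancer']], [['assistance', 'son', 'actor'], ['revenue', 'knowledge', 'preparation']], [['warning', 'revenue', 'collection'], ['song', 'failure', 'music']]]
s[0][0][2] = 'administration'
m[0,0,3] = 'basket'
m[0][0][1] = 'setting'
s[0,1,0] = 'office'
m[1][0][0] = 'patience'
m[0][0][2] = 'database'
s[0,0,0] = 'childhood'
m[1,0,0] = 'patience'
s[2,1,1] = 'failure'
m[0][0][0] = 'emotion'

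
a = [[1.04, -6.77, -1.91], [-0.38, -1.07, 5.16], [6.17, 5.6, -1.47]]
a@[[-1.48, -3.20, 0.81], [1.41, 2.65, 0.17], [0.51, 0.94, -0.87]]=[[-12.06, -23.06, 1.35], [1.69, 3.23, -4.98], [-1.99, -6.29, 7.23]]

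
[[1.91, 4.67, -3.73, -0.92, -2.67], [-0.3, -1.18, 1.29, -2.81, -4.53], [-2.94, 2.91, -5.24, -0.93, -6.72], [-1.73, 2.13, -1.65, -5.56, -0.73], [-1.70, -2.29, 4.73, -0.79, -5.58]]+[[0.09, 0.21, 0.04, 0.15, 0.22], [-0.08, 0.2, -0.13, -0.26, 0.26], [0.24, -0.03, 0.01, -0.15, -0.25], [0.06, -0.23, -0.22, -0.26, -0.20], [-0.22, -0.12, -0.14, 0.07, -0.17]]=[[2.00, 4.88, -3.69, -0.77, -2.45],[-0.38, -0.98, 1.16, -3.07, -4.27],[-2.70, 2.88, -5.23, -1.08, -6.97],[-1.67, 1.90, -1.87, -5.82, -0.93],[-1.92, -2.41, 4.59, -0.72, -5.75]]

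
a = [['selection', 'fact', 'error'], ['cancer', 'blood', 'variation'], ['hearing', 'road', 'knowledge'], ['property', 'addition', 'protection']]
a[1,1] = 'blood'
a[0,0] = 'selection'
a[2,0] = 'hearing'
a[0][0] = 'selection'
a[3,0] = 'property'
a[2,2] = 'knowledge'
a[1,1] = 'blood'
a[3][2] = 'protection'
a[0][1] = 'fact'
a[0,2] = 'error'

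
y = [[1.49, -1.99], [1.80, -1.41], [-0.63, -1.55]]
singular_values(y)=[3.43, 1.55]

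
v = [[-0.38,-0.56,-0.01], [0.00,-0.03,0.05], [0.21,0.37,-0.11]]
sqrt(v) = [[0.00+0.67j,  0.84j,  0.12j], [-0.04j,  0.07j,  0.00-0.13j], [0.00-0.24j,  0.00-0.47j,  0.00+0.28j]]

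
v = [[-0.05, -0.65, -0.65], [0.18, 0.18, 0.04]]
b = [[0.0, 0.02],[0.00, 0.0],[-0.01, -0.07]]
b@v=[[0.0, 0.00, 0.0], [0.0, 0.0, 0.0], [-0.01, -0.01, 0.0]]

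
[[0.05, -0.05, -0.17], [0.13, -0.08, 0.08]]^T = [[0.05,0.13], [-0.05,-0.08], [-0.17,0.08]]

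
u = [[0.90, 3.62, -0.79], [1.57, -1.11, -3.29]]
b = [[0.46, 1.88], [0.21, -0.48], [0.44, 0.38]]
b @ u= [[3.37, -0.42, -6.55], [-0.56, 1.29, 1.41], [0.99, 1.17, -1.6]]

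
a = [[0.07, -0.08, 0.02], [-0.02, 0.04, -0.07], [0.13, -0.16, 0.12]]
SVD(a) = [[-0.38, -0.65, -0.65],[0.27, -0.75, 0.6],[-0.89, 0.05, 0.46]] @ diag([0.2694638817463972, 0.053648782515705665, 0.003320326602335325]) @ [[-0.55,0.68,-0.49], [-0.45,0.26,0.86], [0.71,0.69,0.16]]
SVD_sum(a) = [[0.06, -0.07, 0.05], [-0.04, 0.05, -0.04], [0.13, -0.16, 0.12]] + [[0.02, -0.01, -0.03], [0.02, -0.01, -0.03], [-0.00, 0.0, 0.00]] + [[-0.00, -0.0, -0.0], [0.0, 0.00, 0.0], [0.00, 0.00, 0.0]]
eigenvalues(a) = [(0.23+0j), 0.01j, -0.01j]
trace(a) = 0.23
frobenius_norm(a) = 0.27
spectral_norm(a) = 0.27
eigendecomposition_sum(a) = [[(0.04-0j), (-0.05+0j), 0.04+0.00j], [-0.05+0.00j, (0.06-0j), -0.05-0.00j], [(0.12-0j), -0.16+0.00j, 0.12+0.00j]] + [[(0.01+0.01j), -0.01+0.00j, (-0.01-0j)], [0.01+0.00j, (-0.01+0.01j), (-0.01+0j)], [-0j, -0.00+0.01j, (-0+0j)]] + [[(0.01-0.01j), -0.01-0.00j, -0.01+0.00j],[0.01-0.00j, (-0.01-0.01j), -0.01-0.00j],[0j, (-0-0.01j), -0.00-0.00j]]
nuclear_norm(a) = 0.33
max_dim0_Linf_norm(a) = 0.16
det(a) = 0.00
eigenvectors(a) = [[(0.29+0j), (-0.7+0j), -0.70-0.00j], [(-0.36+0j), (-0.64+0.19j), (-0.64-0.19j)], [0.89+0.00j, -0.12+0.24j, (-0.12-0.24j)]]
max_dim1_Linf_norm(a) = 0.16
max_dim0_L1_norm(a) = 0.28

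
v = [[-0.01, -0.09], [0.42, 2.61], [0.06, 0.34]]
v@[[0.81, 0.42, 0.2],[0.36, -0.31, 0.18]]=[[-0.04, 0.02, -0.02], [1.28, -0.63, 0.55], [0.17, -0.08, 0.07]]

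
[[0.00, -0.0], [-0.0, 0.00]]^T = [[0.00,  -0.00], [-0.00,  0.00]]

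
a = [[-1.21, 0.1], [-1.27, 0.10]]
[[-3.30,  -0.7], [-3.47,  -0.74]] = a @ [[2.73, 0.58], [0.01, 0.00]]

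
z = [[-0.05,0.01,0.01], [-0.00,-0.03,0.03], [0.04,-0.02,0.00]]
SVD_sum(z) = [[-0.05, 0.02, 0.0], [0.01, -0.0, -0.00], [0.04, -0.02, -0.00]] + [[-0.00, -0.01, 0.01], [-0.01, -0.03, 0.03], [-0.0, -0.00, 0.0]] + [[-0.00, -0.00, -0.00], [0.00, 0.0, 0.00], [-0.0, -0.00, -0.0]]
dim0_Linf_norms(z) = [0.05, 0.03, 0.03]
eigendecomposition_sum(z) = [[-0.09,0.05,-0.01], [-0.09,0.04,-0.01], [0.04,-0.02,0.00]] + [[0.05, -0.04, 0.02],[0.09, -0.08, 0.05],[-0.00, -0.00, -0.0]] + [[-0.00, 0.00, -0.00], [-0.0, 0.0, -0.01], [-0.0, 0.00, -0.0]]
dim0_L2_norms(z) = [0.06, 0.04, 0.03]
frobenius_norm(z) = 0.08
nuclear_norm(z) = 0.11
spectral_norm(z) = 0.07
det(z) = -0.00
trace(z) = -0.08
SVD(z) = [[-0.74, -0.27, 0.61], [0.14, -0.96, -0.25], [0.65, -0.10, 0.75]] @ diag([0.06805972252274305, 0.0431706391237935, 0.0020420792762316643]) @ [[0.93, -0.36, -0.05], [0.22, 0.65, -0.73], [-0.3, -0.67, -0.68]]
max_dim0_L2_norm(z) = 0.06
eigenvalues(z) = [-0.05, -0.03, -0.0]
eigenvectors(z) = [[0.7,-0.45,0.30], [0.64,-0.89,0.73], [-0.33,0.0,0.62]]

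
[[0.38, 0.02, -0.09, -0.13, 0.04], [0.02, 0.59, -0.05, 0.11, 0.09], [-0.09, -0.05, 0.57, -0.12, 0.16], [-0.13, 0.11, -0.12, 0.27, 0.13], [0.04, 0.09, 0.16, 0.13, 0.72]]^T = [[0.38, 0.02, -0.09, -0.13, 0.04], [0.02, 0.59, -0.05, 0.11, 0.09], [-0.09, -0.05, 0.57, -0.12, 0.16], [-0.13, 0.11, -0.12, 0.27, 0.13], [0.04, 0.09, 0.16, 0.13, 0.72]]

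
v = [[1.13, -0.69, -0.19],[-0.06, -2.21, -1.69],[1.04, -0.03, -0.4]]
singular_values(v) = [2.89, 1.5, 0.4]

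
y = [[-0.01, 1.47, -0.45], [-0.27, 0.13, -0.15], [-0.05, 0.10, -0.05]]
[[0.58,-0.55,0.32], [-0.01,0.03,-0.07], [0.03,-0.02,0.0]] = y @ [[0.35, -0.46, 0.53],[0.29, -0.26, 0.11],[-0.34, 0.39, -0.36]]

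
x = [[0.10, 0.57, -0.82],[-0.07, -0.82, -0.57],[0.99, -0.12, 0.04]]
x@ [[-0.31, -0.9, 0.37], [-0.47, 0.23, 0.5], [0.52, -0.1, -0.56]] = [[-0.73, 0.12, 0.78], [0.11, -0.07, -0.12], [-0.23, -0.92, 0.28]]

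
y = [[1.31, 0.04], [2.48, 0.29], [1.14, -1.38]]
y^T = [[1.31, 2.48, 1.14], [0.04, 0.29, -1.38]]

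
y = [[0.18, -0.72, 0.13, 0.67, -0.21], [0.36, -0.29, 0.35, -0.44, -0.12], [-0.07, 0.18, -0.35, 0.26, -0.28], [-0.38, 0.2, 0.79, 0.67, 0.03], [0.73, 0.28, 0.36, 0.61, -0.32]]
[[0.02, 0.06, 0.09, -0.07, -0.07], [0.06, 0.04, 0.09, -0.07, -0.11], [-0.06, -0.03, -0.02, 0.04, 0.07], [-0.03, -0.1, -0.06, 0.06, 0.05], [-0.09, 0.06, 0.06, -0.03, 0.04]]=y @ [[-0.02,0.16,0.1,-0.1,-0.03], [-0.11,-0.06,-0.1,0.1,0.15], [0.04,-0.05,0.02,-0.01,-0.06], [-0.07,0.02,-0.02,0.02,0.08], [0.05,0.10,-0.05,-0.02,0.02]]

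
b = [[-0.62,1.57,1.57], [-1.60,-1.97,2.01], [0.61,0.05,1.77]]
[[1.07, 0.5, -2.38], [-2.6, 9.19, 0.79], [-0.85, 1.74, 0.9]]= b@[[-0.21, -1.52, 1.16], [1.04, -1.84, -1.20], [-0.44, 1.56, 0.14]]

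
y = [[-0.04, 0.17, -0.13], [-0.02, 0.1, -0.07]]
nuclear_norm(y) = 0.26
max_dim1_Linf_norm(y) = 0.17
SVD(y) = [[-0.87, -0.49], [-0.49, 0.87]] @ diag([0.2503483805509274, 0.005068368132650387]) @ [[0.18, -0.79, 0.59], [0.47, 0.6, 0.65]]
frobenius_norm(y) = 0.25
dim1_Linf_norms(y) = [0.17, 0.1]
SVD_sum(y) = [[-0.04, 0.17, -0.13], [-0.02, 0.1, -0.07]] + [[-0.0,-0.0,-0.00],[0.0,0.0,0.0]]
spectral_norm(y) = 0.25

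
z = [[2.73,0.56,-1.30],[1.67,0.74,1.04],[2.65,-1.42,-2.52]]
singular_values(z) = [4.8, 2.39, 0.74]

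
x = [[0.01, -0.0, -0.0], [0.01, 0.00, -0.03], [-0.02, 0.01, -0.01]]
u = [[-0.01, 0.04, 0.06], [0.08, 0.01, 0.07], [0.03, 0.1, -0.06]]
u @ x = [[-0.00, 0.00, -0.00], [-0.0, 0.0, -0.0], [0.0, -0.0, -0.00]]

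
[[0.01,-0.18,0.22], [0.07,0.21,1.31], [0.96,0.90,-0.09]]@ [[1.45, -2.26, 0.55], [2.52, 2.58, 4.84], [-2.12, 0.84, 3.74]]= [[-0.91, -0.30, -0.04],[-2.15, 1.48, 5.95],[3.85, 0.08, 4.55]]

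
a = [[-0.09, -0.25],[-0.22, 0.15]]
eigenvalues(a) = [-0.23, 0.29]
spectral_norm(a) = 0.30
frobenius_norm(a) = 0.38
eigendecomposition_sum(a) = [[-0.17, -0.11], [-0.1, -0.06]] + [[0.08,  -0.14], [-0.12,  0.21]]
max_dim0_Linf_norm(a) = 0.25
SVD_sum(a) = [[0.07, -0.20],[-0.07, 0.2]] + [[-0.16, -0.05],[-0.15, -0.05]]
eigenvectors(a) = [[-0.87, 0.55], [-0.5, -0.84]]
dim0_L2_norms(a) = [0.24, 0.29]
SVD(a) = [[-0.70, 0.71], [0.71, 0.7]] @ diag([0.2974065157016721, 0.2303244763766784]) @ [[-0.31, 0.95], [-0.95, -0.31]]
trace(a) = 0.06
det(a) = -0.07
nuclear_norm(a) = 0.53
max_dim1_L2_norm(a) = 0.27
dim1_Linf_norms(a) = [0.25, 0.22]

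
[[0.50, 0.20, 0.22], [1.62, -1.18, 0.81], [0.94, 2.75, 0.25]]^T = [[0.50,  1.62,  0.94], [0.2,  -1.18,  2.75], [0.22,  0.81,  0.25]]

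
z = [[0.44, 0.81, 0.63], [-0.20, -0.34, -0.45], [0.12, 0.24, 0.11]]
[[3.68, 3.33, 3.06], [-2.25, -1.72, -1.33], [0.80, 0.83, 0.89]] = z@ [[-0.29, 4.78, 0.70], [1.72, 0.47, 3.26], [3.83, 1.34, 0.18]]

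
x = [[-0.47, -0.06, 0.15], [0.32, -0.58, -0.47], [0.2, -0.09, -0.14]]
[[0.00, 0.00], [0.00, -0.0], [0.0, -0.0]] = x @[[-0.00, -0.01], [-0.00, -0.00], [-0.0, -0.00]]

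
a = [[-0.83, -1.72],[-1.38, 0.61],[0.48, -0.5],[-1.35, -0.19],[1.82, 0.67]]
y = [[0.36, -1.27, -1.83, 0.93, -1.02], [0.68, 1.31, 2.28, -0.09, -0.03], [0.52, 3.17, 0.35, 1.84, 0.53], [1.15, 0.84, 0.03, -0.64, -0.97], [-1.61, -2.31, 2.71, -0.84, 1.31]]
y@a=[[-2.54, -1.34], [-1.21, -1.51], [-6.16, 0.87], [-3.0, -2.01], [9.34, 1.04]]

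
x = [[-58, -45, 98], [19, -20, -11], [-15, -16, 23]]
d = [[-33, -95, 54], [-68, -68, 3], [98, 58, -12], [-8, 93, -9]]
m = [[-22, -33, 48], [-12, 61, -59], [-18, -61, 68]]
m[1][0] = -12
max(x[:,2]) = 98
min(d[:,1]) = -95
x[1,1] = -20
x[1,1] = -20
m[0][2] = 48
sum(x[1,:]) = -12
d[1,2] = 3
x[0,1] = -45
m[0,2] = 48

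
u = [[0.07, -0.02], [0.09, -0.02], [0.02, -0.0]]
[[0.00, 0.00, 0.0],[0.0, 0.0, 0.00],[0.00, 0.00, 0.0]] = u@[[0.01, 0.03, -0.00], [-0.07, -0.11, -0.12]]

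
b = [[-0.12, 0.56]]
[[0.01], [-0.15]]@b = [[-0.0, 0.01],  [0.02, -0.08]]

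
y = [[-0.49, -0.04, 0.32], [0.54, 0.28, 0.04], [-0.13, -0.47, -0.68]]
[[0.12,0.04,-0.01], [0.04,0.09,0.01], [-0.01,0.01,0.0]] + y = [[-0.37, 0.00, 0.31], [0.58, 0.37, 0.05], [-0.14, -0.46, -0.68]]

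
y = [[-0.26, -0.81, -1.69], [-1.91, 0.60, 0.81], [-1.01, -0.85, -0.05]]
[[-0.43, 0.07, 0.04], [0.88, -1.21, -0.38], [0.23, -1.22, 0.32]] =y@[[-0.32, 0.65, 0.12], [0.09, 0.69, -0.53], [0.26, -0.47, 0.21]]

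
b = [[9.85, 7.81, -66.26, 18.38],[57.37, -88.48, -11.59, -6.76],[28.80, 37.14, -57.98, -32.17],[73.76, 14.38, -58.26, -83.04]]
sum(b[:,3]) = -103.59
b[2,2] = -57.98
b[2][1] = 37.14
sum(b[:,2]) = -194.09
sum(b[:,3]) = -103.59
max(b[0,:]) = 18.38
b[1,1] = -88.48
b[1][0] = 57.37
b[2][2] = -57.98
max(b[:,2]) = -11.59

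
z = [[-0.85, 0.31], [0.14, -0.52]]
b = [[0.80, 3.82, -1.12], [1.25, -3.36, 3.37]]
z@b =[[-0.29, -4.29, 2.00], [-0.54, 2.28, -1.91]]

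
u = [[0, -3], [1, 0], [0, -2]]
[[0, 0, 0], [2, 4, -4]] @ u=[[0, 0], [4, 2]]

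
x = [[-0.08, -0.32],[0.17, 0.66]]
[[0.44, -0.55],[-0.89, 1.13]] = x@[[1.20, 1.30],[-1.66, 1.38]]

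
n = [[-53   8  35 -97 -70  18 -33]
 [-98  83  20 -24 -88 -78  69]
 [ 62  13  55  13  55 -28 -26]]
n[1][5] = -78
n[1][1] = 83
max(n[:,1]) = 83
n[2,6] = -26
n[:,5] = [18, -78, -28]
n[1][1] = 83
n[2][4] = 55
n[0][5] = 18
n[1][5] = -78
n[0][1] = 8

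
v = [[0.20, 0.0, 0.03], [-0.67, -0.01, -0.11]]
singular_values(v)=[0.71, 0.0]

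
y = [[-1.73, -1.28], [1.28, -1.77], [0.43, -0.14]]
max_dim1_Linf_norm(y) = 1.77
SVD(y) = [[-0.20, -0.97], [0.96, -0.22], [0.19, 0.08]] @ diag([2.217130111946794, 2.165971852702338]) @ [[0.75, -0.67],  [0.67, 0.75]]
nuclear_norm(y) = 4.38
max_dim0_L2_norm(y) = 2.19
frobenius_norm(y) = 3.10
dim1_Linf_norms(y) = [1.73, 1.77, 0.43]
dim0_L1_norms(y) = [3.44, 3.19]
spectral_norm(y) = 2.22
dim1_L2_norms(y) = [2.15, 2.18, 0.45]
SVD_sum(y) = [[-0.33, 0.29],[1.59, -1.42],[0.31, -0.28]] + [[-1.40, -1.57], [-0.31, -0.35], [0.12, 0.14]]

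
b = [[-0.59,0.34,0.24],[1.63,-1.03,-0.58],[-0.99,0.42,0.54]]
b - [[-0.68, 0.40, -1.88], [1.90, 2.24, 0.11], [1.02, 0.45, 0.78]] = [[0.09, -0.06, 2.12], [-0.27, -3.27, -0.69], [-2.01, -0.03, -0.24]]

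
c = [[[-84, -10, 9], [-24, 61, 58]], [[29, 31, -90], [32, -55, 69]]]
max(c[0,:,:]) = 61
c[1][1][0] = 32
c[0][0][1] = -10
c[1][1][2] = 69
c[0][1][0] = -24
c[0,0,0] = -84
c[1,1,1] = -55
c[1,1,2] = 69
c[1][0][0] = 29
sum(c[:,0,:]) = -115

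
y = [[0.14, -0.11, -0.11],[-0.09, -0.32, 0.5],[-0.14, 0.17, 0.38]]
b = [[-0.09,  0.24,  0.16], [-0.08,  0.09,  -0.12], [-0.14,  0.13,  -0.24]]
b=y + [[-0.23, 0.35, 0.27], [0.01, 0.41, -0.62], [0.0, -0.04, -0.62]]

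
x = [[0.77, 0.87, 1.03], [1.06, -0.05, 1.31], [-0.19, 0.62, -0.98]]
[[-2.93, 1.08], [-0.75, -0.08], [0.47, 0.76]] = x @ [[2.19, -0.04], [-2.42, 1.25], [-2.44, 0.02]]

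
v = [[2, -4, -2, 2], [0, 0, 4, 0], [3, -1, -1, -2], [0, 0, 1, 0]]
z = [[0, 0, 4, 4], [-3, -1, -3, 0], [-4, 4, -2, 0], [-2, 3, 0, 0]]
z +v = [[2, -4, 2, 6], [-3, -1, 1, 0], [-1, 3, -3, -2], [-2, 3, 1, 0]]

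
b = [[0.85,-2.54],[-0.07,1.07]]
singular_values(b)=[2.87, 0.25]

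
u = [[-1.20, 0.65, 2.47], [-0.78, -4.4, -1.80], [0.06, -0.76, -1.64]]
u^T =[[-1.2, -0.78, 0.06], [0.65, -4.4, -0.76], [2.47, -1.80, -1.64]]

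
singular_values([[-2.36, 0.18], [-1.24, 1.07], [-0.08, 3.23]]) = [3.52, 2.52]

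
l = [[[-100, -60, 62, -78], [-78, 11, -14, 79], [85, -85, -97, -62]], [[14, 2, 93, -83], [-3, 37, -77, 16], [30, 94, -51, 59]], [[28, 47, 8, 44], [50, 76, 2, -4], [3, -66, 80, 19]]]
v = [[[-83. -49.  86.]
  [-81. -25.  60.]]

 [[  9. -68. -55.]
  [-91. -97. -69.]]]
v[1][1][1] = -97.0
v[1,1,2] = -69.0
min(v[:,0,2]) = -55.0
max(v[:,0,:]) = 86.0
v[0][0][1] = -49.0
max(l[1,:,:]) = 94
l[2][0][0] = 28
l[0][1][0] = -78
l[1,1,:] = [-3, 37, -77, 16]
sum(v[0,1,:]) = -46.0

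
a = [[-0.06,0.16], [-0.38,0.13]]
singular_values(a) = [0.42, 0.13]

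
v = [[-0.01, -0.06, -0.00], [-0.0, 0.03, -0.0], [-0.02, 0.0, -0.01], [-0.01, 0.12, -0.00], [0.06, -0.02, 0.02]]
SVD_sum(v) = [[0.01, -0.06, 0.0], [-0.0, 0.03, -0.00], [-0.0, 0.00, -0.0], [-0.01, 0.12, -0.00], [0.00, -0.03, 0.0]] + [[-0.02, -0.00, -0.01], [0.0, 0.00, 0.00], [-0.02, -0.00, -0.01], [0.00, 0.0, 0.0], [0.06, 0.01, 0.02]] + [[-0.00, -0.00, 0.0], [0.00, 0.0, -0.00], [0.0, 0.0, -0.00], [-0.0, -0.0, 0.00], [0.0, 0.0, -0.00]]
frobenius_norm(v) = 0.15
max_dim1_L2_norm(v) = 0.12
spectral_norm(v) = 0.14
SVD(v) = [[0.42, -0.25, 0.73],[-0.21, 0.06, -0.06],[-0.02, -0.33, -0.57],[-0.86, 0.08, 0.37],[0.2, 0.9, -0.04]] @ diag([0.13974343957052549, 0.06666194788651744, 0.005287324557289618]) @ [[0.12,-0.99,0.03], [0.94,0.12,0.32], [-0.32,-0.01,0.95]]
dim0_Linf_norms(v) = [0.06, 0.12, 0.02]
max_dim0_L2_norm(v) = 0.14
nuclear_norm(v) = 0.21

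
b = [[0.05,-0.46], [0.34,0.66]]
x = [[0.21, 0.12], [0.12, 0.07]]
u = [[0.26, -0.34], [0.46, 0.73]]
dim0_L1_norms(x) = [0.33, 0.19]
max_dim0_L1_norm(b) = 1.12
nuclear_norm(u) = 1.27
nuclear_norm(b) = 1.07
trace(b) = 0.71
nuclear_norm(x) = 0.28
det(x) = 0.00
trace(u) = 0.99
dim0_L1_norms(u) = [0.72, 1.07]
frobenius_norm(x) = 0.28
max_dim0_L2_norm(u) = 0.81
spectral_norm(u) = 0.88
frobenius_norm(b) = 0.87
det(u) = 0.35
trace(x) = 0.28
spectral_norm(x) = 0.28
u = b + x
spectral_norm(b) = 0.85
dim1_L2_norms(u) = [0.43, 0.86]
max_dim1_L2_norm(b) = 0.74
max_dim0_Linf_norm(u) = 0.73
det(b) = 0.19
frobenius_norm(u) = 0.96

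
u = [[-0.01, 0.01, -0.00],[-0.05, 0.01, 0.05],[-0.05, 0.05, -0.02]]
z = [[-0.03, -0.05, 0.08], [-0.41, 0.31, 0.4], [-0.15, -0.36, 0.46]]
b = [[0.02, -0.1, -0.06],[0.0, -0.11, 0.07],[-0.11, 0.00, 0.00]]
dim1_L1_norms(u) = [0.02, 0.11, 0.12]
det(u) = -0.00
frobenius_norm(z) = 0.89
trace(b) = -0.09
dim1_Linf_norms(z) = [0.08, 0.41, 0.46]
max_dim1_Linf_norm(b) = 0.11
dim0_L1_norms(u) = [0.11, 0.07, 0.07]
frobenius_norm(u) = 0.10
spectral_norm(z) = 0.73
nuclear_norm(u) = 0.14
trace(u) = -0.02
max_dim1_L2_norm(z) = 0.65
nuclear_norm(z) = 1.24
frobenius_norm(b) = 0.21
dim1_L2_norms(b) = [0.12, 0.13, 0.11]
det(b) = 0.00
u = z @ b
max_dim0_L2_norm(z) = 0.61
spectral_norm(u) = 0.09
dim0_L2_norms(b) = [0.11, 0.15, 0.09]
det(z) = 0.00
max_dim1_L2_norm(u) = 0.07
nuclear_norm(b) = 0.35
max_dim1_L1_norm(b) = 0.18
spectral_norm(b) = 0.15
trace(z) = 0.74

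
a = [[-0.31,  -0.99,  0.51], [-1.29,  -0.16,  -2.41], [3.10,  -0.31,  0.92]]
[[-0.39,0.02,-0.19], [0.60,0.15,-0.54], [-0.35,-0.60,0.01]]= a@ [[-0.01, -0.2, -0.03], [0.26, 0.06, 0.31], [-0.26, 0.04, 0.22]]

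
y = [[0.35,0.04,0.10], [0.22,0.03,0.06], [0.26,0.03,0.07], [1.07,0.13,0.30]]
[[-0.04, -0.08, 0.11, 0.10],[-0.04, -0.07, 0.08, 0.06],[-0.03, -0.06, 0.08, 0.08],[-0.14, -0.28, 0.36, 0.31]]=y@[[0.13, 0.22, 0.06, 0.28], [-1.81, -3.27, 1.81, -0.05], [-0.16, -0.29, 0.21, 0.07]]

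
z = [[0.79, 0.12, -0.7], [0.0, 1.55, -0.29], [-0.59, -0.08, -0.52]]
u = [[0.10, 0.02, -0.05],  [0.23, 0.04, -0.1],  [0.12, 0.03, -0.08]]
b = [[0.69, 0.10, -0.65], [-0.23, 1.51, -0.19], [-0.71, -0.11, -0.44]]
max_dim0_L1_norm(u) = 0.45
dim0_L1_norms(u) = [0.45, 0.09, 0.23]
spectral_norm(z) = 1.61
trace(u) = 0.06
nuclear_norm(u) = 0.34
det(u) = 0.00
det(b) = -1.18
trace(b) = 1.76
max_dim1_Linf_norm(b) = 1.51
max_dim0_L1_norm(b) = 1.72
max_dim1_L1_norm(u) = 0.37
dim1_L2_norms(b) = [0.95, 1.54, 0.84]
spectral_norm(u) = 0.31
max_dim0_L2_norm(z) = 1.56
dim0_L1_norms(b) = [1.63, 1.72, 1.28]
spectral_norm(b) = 1.54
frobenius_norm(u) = 0.31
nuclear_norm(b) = 3.31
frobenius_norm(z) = 2.06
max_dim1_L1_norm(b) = 1.93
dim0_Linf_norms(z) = [0.79, 1.55, 0.7]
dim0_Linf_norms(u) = [0.23, 0.04, 0.1]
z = b + u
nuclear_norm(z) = 3.41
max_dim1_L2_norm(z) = 1.58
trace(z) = 1.82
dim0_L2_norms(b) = [1.02, 1.52, 0.81]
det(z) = -1.27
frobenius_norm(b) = 2.00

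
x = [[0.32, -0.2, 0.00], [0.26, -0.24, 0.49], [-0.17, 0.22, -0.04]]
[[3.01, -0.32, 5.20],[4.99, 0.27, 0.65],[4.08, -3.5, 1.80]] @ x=[[-0.00, 0.62, -0.36], [1.56, -0.92, 0.11], [0.09, 0.42, -1.79]]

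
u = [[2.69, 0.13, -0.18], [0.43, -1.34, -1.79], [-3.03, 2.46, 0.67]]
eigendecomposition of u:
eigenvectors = [[(0.72+0j), -0.05-0.01j, (-0.05+0.01j)], [(0.33+0j), 0.28-0.58j, (0.28+0.58j)], [(-0.61+0j), -0.76+0.00j, -0.76-0.00j]]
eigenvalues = [(2.9+0j), (-0.44+1.86j), (-0.44-1.86j)]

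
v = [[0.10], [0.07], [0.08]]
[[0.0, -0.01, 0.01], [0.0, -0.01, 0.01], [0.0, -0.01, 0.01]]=v@[[0.03, -0.08, 0.08]]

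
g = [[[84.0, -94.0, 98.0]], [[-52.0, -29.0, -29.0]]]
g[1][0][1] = -29.0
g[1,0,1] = -29.0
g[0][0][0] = 84.0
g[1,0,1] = -29.0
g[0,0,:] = [84.0, -94.0, 98.0]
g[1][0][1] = -29.0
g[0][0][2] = 98.0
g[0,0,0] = 84.0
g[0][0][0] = 84.0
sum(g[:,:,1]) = -123.0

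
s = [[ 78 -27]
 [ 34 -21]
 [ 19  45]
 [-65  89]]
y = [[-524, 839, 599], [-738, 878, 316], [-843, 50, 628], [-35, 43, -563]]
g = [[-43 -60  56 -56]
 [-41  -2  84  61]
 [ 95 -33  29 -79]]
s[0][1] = -27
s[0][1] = -27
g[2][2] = 29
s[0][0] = 78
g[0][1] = -60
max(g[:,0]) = 95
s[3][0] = -65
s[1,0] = 34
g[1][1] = -2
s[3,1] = 89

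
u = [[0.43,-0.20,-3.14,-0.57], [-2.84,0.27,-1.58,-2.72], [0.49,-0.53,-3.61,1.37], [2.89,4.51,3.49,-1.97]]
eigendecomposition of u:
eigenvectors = [[(-0.59+0j),(-0.15-0.15j),-0.15+0.15j,0.25+0.00j], [0.68+0.00j,(-0.08-0.64j),-0.08+0.64j,-0.08+0.00j], [-0.01+0.00j,-0.09+0.19j,(-0.09-0.19j),(0.59+0j)], [(0.44+0j),(-0.7+0j),(-0.7-0j),(-0.77+0j)]]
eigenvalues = [(1.02+0j), (-0.39+3.8j), (-0.39-3.8j), (-5.11+0j)]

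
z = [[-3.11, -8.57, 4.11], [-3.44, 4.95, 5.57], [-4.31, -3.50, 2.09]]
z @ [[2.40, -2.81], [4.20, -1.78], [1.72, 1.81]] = [[-36.39,31.43],[22.11,10.94],[-21.45,22.12]]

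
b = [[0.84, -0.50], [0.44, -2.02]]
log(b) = [[-0.30-0.09j, (0.17+0.58j)],[(-0.15-0.51j), (0.69+3.23j)]]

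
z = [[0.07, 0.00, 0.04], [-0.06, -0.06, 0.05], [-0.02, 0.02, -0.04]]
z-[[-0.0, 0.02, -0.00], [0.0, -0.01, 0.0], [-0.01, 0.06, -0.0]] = [[0.07, -0.02, 0.04], [-0.06, -0.05, 0.05], [-0.01, -0.04, -0.04]]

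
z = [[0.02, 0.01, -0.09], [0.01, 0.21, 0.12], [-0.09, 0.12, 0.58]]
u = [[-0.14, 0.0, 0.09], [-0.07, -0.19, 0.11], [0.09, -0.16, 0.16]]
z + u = [[-0.12, 0.01, 0.0],[-0.06, 0.02, 0.23],[0.00, -0.04, 0.74]]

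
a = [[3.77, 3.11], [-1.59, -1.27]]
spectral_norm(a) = 5.29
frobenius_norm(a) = 5.29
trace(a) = 2.50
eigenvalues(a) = [2.44, 0.06]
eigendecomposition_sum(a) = [[3.81, 3.19], [-1.63, -1.37]] + [[-0.04, -0.08], [0.04, 0.1]]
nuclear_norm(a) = 5.32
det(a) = 0.16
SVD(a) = [[-0.92, 0.38], [0.38, 0.92]] @ diag([5.2938757510591685, 0.029656910623296732]) @ [[-0.77, -0.63], [-0.63, 0.77]]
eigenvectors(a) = [[0.92, -0.64], [-0.39, 0.77]]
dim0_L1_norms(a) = [5.36, 4.38]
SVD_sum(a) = [[3.78,3.1], [-1.57,-1.29]] + [[-0.01, 0.01], [-0.02, 0.02]]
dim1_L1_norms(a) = [6.88, 2.86]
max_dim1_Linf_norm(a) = 3.77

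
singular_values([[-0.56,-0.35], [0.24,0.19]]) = [0.73, 0.03]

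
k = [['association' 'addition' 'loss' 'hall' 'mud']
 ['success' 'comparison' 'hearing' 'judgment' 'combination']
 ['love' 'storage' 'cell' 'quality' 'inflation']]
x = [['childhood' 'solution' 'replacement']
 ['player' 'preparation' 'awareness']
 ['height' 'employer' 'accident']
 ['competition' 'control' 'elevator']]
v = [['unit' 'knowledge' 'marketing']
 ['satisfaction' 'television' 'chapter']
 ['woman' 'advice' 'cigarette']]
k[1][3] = 'judgment'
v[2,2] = 'cigarette'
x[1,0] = 'player'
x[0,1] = 'solution'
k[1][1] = 'comparison'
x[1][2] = 'awareness'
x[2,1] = 'employer'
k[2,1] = 'storage'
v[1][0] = 'satisfaction'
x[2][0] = 'height'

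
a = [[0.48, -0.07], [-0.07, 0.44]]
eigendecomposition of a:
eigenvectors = [[0.8, 0.6], [-0.60, 0.8]]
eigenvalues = [0.53, 0.39]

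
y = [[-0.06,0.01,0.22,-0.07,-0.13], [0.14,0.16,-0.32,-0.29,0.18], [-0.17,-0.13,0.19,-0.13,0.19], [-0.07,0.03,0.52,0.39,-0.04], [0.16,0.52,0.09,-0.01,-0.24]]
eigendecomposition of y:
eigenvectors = [[(-0.02-0.04j), (-0.02+0.04j), (-0.45+0j), 0.73+0.00j, 0.73-0.00j],[(-0.64+0j), (-0.64-0j), 0.35+0.00j, -0.19-0.20j, (-0.19+0.2j)],[-0.17+0.12j, -0.17-0.12j, 0.16+0.00j, 0.32+0.19j, (0.32-0.19j)],[0.32+0.39j, (0.32-0.39j), (-0.2+0j), (-0.16-0.38j), (-0.16+0.38j)],[(-0.52+0.17j), (-0.52-0.17j), -0.78+0.00j, 0.02-0.29j, (0.02+0.29j)]]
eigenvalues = [(0.37+0.2j), (0.37-0.2j), (-0.4+0j), (0.05+0.14j), (0.05-0.14j)]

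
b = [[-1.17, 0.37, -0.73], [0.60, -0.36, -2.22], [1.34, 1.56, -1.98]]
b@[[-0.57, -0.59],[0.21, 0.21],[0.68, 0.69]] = [[0.25, 0.26],[-1.93, -1.96],[-1.78, -1.83]]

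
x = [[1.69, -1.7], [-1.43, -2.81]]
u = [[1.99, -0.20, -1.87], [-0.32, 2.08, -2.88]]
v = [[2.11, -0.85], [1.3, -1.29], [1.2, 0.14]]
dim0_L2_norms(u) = [2.02, 2.09, 3.43]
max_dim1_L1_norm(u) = 5.28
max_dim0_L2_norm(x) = 3.28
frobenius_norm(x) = 3.96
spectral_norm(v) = 3.03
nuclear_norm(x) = 5.48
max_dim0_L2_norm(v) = 2.75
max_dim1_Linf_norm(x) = 2.81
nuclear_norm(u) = 6.14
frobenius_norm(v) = 3.16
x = u @ v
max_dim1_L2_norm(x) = 3.15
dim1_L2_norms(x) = [2.4, 3.15]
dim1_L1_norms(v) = [2.96, 2.59, 1.34]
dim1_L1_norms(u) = [4.06, 5.28]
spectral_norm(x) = 3.32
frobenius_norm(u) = 4.50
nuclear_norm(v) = 3.93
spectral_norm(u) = 3.89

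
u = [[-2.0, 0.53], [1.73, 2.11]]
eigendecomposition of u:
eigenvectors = [[-0.93, -0.12], [0.37, -0.99]]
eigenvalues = [-2.21, 2.32]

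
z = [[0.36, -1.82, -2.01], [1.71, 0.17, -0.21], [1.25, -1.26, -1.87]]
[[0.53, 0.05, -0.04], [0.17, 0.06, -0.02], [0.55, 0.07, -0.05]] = z @ [[0.07, 0.03, -0.01],[-0.01, -0.00, 0.00],[-0.24, -0.02, 0.02]]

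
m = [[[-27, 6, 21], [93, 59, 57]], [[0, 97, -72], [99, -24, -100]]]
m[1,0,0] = 0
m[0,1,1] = 59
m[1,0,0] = 0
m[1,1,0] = 99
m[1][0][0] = 0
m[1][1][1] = -24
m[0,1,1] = 59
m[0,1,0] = 93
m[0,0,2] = 21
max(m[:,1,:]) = 99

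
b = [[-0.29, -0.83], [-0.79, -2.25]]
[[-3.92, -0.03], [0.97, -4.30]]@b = [[1.16, 3.32],[3.12, 8.87]]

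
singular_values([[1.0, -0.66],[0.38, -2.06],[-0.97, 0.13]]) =[2.33, 1.16]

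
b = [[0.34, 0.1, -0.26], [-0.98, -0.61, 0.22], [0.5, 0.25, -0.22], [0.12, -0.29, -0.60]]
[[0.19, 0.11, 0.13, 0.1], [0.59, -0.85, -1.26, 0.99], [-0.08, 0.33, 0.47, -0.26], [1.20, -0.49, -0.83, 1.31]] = b @[[0.7,0.81,1.07,0.11], [-2.35,0.38,0.79,-2.2], [-0.73,0.79,1.21,-1.09]]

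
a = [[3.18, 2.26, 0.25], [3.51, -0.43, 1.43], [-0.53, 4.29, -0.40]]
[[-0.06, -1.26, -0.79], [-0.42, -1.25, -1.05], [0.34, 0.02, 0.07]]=a@[[-0.05, -0.37, -0.21], [0.06, -0.04, -0.03], [-0.15, 0.02, -0.23]]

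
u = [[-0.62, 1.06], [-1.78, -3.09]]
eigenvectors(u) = [[-0.55-0.27j, -0.55+0.27j],[0.79+0.00j, (0.79-0j)]]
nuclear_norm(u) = 4.67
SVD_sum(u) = [[0.30, 0.59],[-1.61, -3.18]] + [[-0.92, 0.47], [-0.17, 0.09]]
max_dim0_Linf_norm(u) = 3.09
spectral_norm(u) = 3.62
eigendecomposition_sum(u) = [[-0.31+2.21j, (0.53+1.64j)],[(-0.89-2.75j), (-1.54-1.6j)]] + [[(-0.31-2.21j), 0.53-1.64j], [(-0.89+2.75j), -1.54+1.60j]]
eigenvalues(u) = [(-1.86+0.6j), (-1.86-0.6j)]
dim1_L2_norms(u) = [1.23, 3.57]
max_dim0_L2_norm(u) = 3.27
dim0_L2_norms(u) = [1.88, 3.27]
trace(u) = -3.71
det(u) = 3.80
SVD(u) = [[-0.18, 0.98], [0.98, 0.18]] @ diag([3.6225132405430043, 1.0497132094484771]) @ [[-0.45, -0.89], [-0.89, 0.45]]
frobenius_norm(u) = 3.77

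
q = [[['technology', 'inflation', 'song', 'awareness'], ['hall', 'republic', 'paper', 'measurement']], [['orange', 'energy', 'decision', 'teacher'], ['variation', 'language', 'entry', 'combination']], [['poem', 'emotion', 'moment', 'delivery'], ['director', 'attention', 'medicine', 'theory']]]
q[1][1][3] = 'combination'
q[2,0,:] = ['poem', 'emotion', 'moment', 'delivery']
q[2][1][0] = 'director'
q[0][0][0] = 'technology'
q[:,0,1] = ['inflation', 'energy', 'emotion']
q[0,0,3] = 'awareness'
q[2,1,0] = 'director'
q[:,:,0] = [['technology', 'hall'], ['orange', 'variation'], ['poem', 'director']]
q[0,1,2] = 'paper'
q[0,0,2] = 'song'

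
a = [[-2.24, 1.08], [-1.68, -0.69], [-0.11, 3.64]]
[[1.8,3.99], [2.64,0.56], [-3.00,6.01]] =a@[[-1.22, -1.0], [-0.86, 1.62]]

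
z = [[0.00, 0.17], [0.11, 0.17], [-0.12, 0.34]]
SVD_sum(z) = [[-0.02, 0.17], [-0.02, 0.15], [-0.05, 0.35]] + [[0.02,0.00], [0.13,0.02], [-0.07,-0.01]]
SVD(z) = [[-0.40, 0.16], [-0.36, 0.88], [-0.84, -0.45]] @ diag([0.4203007901346828, 0.1524704752145849]) @ [[0.15,-0.99], [0.99,0.15]]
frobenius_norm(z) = 0.45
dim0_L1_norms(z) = [0.23, 0.68]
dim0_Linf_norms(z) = [0.12, 0.34]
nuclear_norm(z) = 0.57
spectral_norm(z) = 0.42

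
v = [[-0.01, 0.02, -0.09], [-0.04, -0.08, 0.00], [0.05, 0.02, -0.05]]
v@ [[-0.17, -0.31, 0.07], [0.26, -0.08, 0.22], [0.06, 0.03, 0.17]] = [[0.00, -0.0, -0.01],  [-0.01, 0.02, -0.02],  [-0.01, -0.02, -0.00]]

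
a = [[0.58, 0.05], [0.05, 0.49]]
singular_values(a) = [0.6, 0.47]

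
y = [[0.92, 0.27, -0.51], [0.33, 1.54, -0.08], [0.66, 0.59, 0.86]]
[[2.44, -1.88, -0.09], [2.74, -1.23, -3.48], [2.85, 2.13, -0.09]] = y @ [[2.55,-0.19,1.04], [1.26,-0.6,-2.44], [0.49,3.03,0.77]]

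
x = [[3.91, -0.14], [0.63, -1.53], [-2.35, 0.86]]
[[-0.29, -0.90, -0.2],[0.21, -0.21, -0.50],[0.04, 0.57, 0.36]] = x@[[-0.08, -0.23, -0.04], [-0.17, 0.04, 0.31]]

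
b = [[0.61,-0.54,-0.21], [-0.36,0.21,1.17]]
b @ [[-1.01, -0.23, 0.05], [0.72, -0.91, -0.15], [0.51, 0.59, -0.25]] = [[-1.11, 0.23, 0.16], [1.11, 0.58, -0.34]]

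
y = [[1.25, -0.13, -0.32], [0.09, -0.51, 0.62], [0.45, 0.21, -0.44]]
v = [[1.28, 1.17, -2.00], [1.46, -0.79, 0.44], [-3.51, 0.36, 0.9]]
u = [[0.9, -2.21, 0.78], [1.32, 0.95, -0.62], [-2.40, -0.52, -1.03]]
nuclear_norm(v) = 6.52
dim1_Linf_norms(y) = [1.25, 0.62, 0.45]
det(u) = -6.22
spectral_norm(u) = 3.02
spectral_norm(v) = 4.25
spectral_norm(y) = 1.41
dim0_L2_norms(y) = [1.33, 0.57, 0.82]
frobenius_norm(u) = 4.05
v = u @ y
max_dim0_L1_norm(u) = 4.62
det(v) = 0.04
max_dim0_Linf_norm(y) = 1.25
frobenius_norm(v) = 4.82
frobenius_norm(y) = 1.67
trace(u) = 0.82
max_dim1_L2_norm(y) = 1.3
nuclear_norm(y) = 2.30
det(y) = -0.00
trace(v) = 1.39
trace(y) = 0.30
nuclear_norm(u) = 6.40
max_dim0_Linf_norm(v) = 3.51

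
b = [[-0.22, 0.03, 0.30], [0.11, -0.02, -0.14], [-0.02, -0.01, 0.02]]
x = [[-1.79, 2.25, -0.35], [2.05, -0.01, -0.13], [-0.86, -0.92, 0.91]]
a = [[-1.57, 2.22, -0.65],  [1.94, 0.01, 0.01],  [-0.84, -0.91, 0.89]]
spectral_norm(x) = 3.24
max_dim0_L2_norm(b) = 0.33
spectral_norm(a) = 3.07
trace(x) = -0.89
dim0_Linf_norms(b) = [0.22, 0.03, 0.3]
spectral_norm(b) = 0.41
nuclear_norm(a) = 5.57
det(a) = -2.74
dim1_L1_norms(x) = [4.39, 2.19, 2.69]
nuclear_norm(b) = 0.43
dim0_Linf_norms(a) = [1.94, 2.22, 0.89]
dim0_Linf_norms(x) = [2.05, 2.25, 0.91]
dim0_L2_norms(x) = [2.85, 2.43, 0.98]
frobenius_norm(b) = 0.42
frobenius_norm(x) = 3.88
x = b + a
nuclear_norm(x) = 5.77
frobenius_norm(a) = 3.73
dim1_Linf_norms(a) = [2.22, 1.94, 0.91]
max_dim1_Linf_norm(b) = 0.3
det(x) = -3.05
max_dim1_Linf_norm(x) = 2.25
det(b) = -0.00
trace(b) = -0.22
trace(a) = -0.67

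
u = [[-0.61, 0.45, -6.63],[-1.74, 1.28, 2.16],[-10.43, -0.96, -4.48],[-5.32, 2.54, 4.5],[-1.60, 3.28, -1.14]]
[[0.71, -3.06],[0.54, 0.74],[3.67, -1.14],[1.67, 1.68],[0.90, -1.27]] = u@[[-0.33, -0.06], [0.09, -0.26], [-0.07, 0.45]]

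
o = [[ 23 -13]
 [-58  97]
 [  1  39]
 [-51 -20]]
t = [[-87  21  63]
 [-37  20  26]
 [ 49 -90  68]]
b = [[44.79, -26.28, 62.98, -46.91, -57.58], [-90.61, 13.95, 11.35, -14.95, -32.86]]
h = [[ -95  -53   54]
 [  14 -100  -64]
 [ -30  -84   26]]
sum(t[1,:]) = 9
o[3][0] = -51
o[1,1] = 97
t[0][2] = 63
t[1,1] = 20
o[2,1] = 39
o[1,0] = -58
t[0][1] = 21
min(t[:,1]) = -90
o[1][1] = 97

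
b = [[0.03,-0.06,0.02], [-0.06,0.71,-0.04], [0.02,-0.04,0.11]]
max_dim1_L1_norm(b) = 0.81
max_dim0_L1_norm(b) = 0.81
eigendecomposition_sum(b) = [[0.01, -0.06, 0.0], [-0.06, 0.71, -0.05], [0.00, -0.05, 0.00]] + [[0.02,0.0,-0.00], [0.0,0.00,-0.00], [-0.00,-0.0,0.00]] + [[0.00, 0.00, 0.02],[0.0, 0.00, 0.01],[0.02, 0.01, 0.11]]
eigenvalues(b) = [0.72, 0.02, 0.11]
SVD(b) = [[-0.09, -0.18, -0.98],  [0.99, -0.08, -0.07],  [-0.07, -0.98, 0.19]] @ diag([0.7181001128166303, 0.11029764845478875, 0.021602238728580934]) @ [[-0.09, 0.99, -0.07], [-0.18, -0.08, -0.98], [-0.98, -0.07, 0.19]]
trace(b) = 0.85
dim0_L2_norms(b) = [0.07, 0.71, 0.12]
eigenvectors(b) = [[0.09, -0.98, 0.18], [-0.99, -0.07, 0.08], [0.07, 0.19, 0.98]]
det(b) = 0.00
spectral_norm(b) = 0.72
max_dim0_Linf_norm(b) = 0.71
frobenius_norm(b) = 0.73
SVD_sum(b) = [[0.01, -0.06, 0.00], [-0.06, 0.71, -0.05], [0.0, -0.05, 0.0]] + [[0.00, 0.00, 0.02], [0.0, 0.0, 0.01], [0.02, 0.01, 0.11]] + [[0.02, 0.00, -0.0],[0.0, 0.00, -0.00],[-0.00, -0.00, 0.0]]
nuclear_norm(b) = 0.85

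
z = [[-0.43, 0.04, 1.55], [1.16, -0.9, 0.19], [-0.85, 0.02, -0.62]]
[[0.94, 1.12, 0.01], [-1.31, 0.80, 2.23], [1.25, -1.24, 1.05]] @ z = [[0.89, -0.97, 1.66], [-0.4, -0.73, -3.26], [-2.87, 1.19, 1.05]]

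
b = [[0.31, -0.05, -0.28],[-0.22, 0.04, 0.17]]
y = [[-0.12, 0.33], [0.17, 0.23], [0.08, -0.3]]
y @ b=[[-0.11, 0.02, 0.09],[0.0, 0.0, -0.01],[0.09, -0.02, -0.07]]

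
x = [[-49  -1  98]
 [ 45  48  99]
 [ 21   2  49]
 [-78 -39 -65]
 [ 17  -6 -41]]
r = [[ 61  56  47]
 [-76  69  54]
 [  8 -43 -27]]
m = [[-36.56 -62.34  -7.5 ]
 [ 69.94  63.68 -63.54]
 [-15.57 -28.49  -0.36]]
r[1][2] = 54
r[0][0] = 61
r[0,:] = [61, 56, 47]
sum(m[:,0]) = 17.809999999999995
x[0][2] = 98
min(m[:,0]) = -36.56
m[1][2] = -63.54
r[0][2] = 47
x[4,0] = 17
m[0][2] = -7.5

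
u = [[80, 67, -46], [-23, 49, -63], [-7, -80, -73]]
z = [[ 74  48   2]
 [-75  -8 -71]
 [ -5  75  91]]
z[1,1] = -8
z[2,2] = 91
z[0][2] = 2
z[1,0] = -75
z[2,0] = -5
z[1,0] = -75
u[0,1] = 67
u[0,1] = 67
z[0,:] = [74, 48, 2]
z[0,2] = 2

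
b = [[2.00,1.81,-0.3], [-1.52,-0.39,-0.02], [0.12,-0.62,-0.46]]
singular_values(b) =[3.07, 0.89, 0.45]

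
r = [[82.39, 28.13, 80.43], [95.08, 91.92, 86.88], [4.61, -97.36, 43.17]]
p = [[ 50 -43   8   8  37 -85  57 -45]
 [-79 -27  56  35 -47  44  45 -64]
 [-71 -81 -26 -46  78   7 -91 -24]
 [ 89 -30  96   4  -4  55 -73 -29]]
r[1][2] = 86.88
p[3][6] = -73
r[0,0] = 82.39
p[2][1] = -81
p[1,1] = -27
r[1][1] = 91.92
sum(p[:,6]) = -62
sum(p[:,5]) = 21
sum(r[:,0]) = 182.08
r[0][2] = 80.43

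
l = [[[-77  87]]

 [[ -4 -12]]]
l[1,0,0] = -4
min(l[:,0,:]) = -77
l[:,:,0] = [[-77], [-4]]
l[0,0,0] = -77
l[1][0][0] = -4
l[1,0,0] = -4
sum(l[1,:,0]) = -4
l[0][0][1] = 87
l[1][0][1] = -12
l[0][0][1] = 87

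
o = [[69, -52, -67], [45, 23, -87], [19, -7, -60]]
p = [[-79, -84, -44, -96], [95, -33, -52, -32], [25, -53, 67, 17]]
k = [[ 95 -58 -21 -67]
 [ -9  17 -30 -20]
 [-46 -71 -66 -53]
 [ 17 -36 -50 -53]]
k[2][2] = -66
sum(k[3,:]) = -122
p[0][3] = -96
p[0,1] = -84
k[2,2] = -66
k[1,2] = -30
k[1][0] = -9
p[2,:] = [25, -53, 67, 17]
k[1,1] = 17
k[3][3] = -53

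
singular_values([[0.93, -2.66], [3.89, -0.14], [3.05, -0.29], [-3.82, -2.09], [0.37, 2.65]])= [6.42, 4.18]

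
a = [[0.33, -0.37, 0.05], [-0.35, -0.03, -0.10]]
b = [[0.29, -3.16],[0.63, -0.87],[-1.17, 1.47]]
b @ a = [[1.20, -0.01, 0.33], [0.51, -0.21, 0.12], [-0.9, 0.39, -0.21]]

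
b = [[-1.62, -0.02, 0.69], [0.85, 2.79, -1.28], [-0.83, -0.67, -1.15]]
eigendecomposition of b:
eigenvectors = [[(0.03+0j),  (-0.69+0j),  (-0.69-0j)], [-0.99+0.00j,  (0.12-0.18j),  0.12+0.18j], [(0.16+0j),  (-0.14-0.67j),  (-0.14+0.67j)]]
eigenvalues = [(2.97+0j), (-1.47+0.66j), (-1.47-0.66j)]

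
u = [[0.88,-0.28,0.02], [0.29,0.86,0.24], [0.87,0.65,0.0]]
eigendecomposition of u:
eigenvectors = [[(0.12-0.51j), 0.12+0.51j, -0.07+0.00j], [(-0.66+0j), -0.66-0.00j, (-0.2+0j)], [-0.44-0.30j, -0.44+0.30j, 0.98+0.00j]]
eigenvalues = [(0.97+0.33j), (0.97-0.33j), (-0.2+0j)]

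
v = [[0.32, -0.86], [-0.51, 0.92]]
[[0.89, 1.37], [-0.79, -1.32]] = v @[[-0.98, -0.86], [-1.4, -1.91]]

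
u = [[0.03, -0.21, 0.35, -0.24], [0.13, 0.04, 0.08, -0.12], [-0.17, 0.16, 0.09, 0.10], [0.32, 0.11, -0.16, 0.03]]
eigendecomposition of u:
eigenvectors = [[(0.66+0j), (0.66-0j), 0.38+0.00j, -0.37+0.00j],[(0.17-0.26j), (0.17+0.26j), -0.14+0.00j, (-0.44+0j)],[-0.15+0.29j, -0.15-0.29j, (0.49+0j), (-0.7+0j)],[(-0.23-0.56j), (-0.23+0.56j), 0.77+0.00j, -0.43+0.00j]]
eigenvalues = [(-0.02+0.44j), (-0.02-0.44j), (0.07+0j), (0.16+0j)]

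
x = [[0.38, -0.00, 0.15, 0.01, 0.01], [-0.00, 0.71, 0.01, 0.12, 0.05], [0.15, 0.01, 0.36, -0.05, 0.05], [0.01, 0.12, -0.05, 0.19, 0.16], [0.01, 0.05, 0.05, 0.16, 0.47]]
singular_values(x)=[0.76, 0.54, 0.49, 0.24, 0.08]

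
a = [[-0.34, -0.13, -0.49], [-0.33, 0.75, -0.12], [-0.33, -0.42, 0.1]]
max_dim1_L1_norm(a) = 1.2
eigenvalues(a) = [-0.66, 0.4, 0.77]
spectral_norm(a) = 0.89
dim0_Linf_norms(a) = [0.34, 0.75, 0.49]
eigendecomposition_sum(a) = [[-0.45, -0.13, -0.31], [-0.13, -0.04, -0.09], [-0.26, -0.08, -0.18]] + [[0.16,-0.17,-0.19],[0.06,-0.07,-0.07],[-0.26,0.28,0.31]] + [[-0.05,0.17,0.01],  [-0.27,0.85,0.04],  [0.19,-0.62,-0.03]]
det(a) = -0.21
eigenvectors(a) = [[0.84, 0.51, -0.16], [0.24, 0.20, -0.8], [0.49, -0.83, 0.58]]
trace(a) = 0.51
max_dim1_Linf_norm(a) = 0.75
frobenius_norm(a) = 1.16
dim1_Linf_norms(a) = [0.49, 0.75, 0.42]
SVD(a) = [[0.05, 0.87, 0.48], [0.92, 0.15, -0.37], [-0.40, 0.46, -0.79]] @ diag([0.8855698273042365, 0.6688315837171934, 0.349471591965207]) @ [[-0.21, 0.96, -0.20], [-0.75, -0.29, -0.6], [0.63, -0.02, -0.78]]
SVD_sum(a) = [[-0.01, 0.04, -0.01], [-0.17, 0.78, -0.16], [0.07, -0.34, 0.07]] + [[-0.44, -0.17, -0.35], [-0.08, -0.03, -0.06], [-0.23, -0.09, -0.18]] + [[0.11, -0.00, -0.13], [-0.08, 0.00, 0.10], [-0.17, 0.01, 0.22]]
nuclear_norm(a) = 1.90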